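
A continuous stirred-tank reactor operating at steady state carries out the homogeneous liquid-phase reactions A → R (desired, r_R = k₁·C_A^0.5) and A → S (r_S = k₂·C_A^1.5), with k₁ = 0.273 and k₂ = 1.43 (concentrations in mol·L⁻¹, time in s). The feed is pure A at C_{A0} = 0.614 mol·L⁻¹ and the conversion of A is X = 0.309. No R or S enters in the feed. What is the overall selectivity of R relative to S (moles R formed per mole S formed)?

Exit C_A = C_{A0}(1−X) = 0.614×0.691 = 0.4243 mol·L⁻¹.
Rates in a CSTR are evaluated at the outlet concentration: r_R = 0.273×0.4243^0.5 = 0.1778, r_S = 1.43×0.4243^1.5 = 0.3952.
Overall selectivity = C_R/C_S = r_Rτ/(r_Sτ) = r_R/r_S = 0.450.

0.450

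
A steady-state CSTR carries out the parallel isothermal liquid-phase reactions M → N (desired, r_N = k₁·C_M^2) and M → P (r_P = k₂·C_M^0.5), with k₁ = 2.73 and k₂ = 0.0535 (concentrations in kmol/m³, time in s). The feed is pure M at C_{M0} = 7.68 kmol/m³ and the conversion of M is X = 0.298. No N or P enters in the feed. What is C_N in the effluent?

2.29 kmol/m³

Exit C_M = C_{M0}(1−X) = 7.68×0.702 = 5.391 kmol/m³.
A CSTR operates uniformly at the exit composition, giving r_N = 79.35 and r_P = 0.1242 (each k·C_M^n at C_M = 5.391).
Fraction of consumed M going to N: r_N/(r_N+r_P) = 0.9984.
C_N = 0.9984·C_{M0}·X = 0.9984×7.68×0.298 = 2.29 kmol/m³.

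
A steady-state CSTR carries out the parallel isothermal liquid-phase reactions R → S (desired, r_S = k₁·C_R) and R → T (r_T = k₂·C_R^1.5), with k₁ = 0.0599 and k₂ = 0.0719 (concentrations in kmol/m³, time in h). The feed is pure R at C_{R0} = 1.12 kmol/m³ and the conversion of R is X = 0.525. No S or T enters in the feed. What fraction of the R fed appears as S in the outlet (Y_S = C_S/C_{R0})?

0.280

Exit C_R = C_{R0}(1−X) = 1.12×0.475 = 0.5320 kmol/m³.
A CSTR operates uniformly at the exit composition, giving r_S = 0.03187 and r_T = 0.02790 (each k·C_R^n at C_R = 0.5320).
Fraction of consumed R going to S: r_S/(r_S+r_T) = 0.5332.
C_S = 0.5332·C_{R0}·X = 0.5332×1.12×0.525 = 0.314 kmol/m³; Y_S = C_S/C_{R0} = 0.280.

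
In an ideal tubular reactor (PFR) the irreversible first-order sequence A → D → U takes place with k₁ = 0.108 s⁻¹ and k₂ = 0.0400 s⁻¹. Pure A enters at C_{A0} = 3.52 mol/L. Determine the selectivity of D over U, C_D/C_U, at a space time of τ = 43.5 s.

The intermediate concentration in a first-order A→B→C sequence is C_D = k₁C_{A0}(e^(−k₁τ) − e^(−k₂τ))/(k₂−k₁).
e^(−k₁τ) = e^(−0.108×43.5) = e^(−4.698) = 0.009113; e^(−k₂τ) = e^(−1.740) = 0.1755.
C_D = 0.108×3.52/(0.0400−0.108) × (0.009113−0.1755) = (-5.591)×(-0.1664) = 0.9303 mol/L.
C_A = C_{A0}e^(−k₁τ) = 0.03208 mol/L, so C_U = C_{A0}−C_A−C_D = 2.558 mol/L; C_D/C_U = 0.364.

0.364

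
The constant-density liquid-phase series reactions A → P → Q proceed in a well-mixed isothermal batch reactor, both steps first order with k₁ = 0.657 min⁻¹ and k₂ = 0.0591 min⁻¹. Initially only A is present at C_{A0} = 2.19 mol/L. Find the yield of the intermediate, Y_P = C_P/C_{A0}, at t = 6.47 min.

0.734

Solving the coupled first-order balances gives C_P(t) = [k₁/(k₂−k₁)]·C_{A0}·(e^(−k₁t) − e^(−k₂t)).
e^(−k₁t) = e^(−0.657×6.47) = e^(−4.251) = 0.01425; e^(−k₂t) = e^(−0.3824) = 0.6822.
C_P = 0.657×2.19/(0.0591−0.657) × (0.01425−0.6822) = (-2.406)×(-0.6680) = 1.607 mol/L.
Y_P = C_P/C_{A0} = 1.607/2.19 = 0.734.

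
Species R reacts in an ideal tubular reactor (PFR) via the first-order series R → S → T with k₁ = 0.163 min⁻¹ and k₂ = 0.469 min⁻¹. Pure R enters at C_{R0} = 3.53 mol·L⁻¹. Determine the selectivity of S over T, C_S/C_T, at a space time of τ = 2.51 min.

1.30

The intermediate concentration in a first-order A→B→C sequence is C_S = k₁C_{R0}(e^(−k₁τ) − e^(−k₂τ))/(k₂−k₁).
e^(−k₁τ) = e^(−0.163×2.51) = e^(−0.4091) = 0.6642; e^(−k₂τ) = e^(−1.177) = 0.3081.
C_S = 0.163×3.53/(0.469−0.163) × (0.6642−0.3081) = 1.880×0.3561 = 0.6696 mol·L⁻¹.
C_R = C_{R0}e^(−k₁τ) = 2.345 mol·L⁻¹, so C_T = C_{R0}−C_R−C_S = 0.5157 mol·L⁻¹; C_S/C_T = 1.30.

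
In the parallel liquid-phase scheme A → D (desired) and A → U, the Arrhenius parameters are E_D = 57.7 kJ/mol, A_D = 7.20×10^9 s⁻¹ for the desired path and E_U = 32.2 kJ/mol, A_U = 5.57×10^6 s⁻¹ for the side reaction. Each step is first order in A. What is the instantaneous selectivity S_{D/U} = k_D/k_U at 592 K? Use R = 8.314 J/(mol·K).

7.27

k_D/k_U = (A_D/A_U)·exp[−(E_D−E_U)/(RT)] = (A_D/A_U)·exp[(E_U−E_D)/(RT)].
(E_U−E_D)/(RT) = (32.2−57.7)×10³/(8.314×592) = -25500/4922 = -5.181.
k_D/k_U = (7.20×10^9/5.57×10^6)·exp(-5.181) = 1293 × 0.005623 = 7.27.
Since E_D > E_U, raising the temperature improves selectivity toward D.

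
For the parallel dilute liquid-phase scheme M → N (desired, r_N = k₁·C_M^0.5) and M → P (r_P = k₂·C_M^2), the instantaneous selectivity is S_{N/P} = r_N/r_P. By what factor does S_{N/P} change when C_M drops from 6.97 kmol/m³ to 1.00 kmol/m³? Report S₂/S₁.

S_{N/P} = (k₁/k₂)·C_M^-1.5, so S₂/S₁ = (C_{M,2}/C_{M,1})^-1.5.
= (1.00/6.97)^(-1.5) = (0.1435)^(-1.5) = 18.4.

18.4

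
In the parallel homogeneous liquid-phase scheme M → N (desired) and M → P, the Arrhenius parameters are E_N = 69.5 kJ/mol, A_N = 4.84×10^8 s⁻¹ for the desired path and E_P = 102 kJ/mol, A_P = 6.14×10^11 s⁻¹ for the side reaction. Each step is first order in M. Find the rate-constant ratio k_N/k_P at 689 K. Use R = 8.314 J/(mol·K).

0.229

k_N/k_P = (A_N/A_P)·exp[−(E_N−E_P)/(RT)] = (A_N/A_P)·exp[(E_P−E_N)/(RT)].
(E_P−E_N)/(RT) = (102−69.5)×10³/(8.314×689) = 32500/5728 = 5.674.
k_N/k_P = (4.84×10^8/6.14×10^11)·exp(5.674) = 7.883×10^-4 × 291.1 = 0.229.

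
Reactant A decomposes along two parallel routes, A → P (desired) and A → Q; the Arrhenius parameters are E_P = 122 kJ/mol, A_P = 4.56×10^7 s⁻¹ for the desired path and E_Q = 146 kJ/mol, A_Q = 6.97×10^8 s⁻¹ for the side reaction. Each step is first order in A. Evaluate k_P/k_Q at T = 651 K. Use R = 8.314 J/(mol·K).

5.51

k_P/k_Q = (A_P/A_Q)·exp[−(E_P−E_Q)/(RT)] = (A_P/A_Q)·exp[(E_Q−E_P)/(RT)].
(E_Q−E_P)/(RT) = (146−122)×10³/(8.314×651) = 24000/5412 = 4.434.
k_P/k_Q = (4.56×10^7/6.97×10^8)·exp(4.434) = 0.06542 × 84.29 = 5.51.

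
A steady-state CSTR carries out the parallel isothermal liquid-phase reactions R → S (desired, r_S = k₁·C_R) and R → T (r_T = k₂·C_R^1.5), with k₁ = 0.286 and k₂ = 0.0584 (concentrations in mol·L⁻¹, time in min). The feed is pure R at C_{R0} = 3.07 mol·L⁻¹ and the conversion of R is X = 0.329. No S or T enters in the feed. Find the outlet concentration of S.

Exit C_R = C_{R0}(1−X) = 3.07×0.671 = 2.060 mol·L⁻¹.
In a CSTR the entire volume is at exit conditions, so r_S = 0.286×2.060 = 0.5892 and r_T = 0.0584×2.060^1.5 = 0.1727.
Fraction of consumed R going to S: r_S/(r_S+r_T) = 0.7734.
C_S = 0.7734·C_{R0}·X = 0.7734×3.07×0.329 = 0.781 mol·L⁻¹.

0.781 mol·L⁻¹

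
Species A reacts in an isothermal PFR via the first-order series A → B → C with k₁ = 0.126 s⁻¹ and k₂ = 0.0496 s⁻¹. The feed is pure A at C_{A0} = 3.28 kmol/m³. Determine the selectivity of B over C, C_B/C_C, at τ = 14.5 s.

For first-order series with pure A initially, C_B(τ) = k₁C_{A0}/(k₂−k₁)·(e^(−k₁τ) − e^(−k₂τ)).
e^(−k₁τ) = e^(−0.126×14.5) = e^(−1.827) = 0.1609; e^(−k₂τ) = e^(−0.7192) = 0.4871.
C_B = 0.126×3.28/(0.0496−0.126) × (0.1609−0.4871) = (-5.409)×(-0.3262) = 1.765 kmol/m³.
C_A = C_{A0}e^(−k₁τ) = 0.5277 kmol/m³, so C_C = C_{A0}−C_A−C_B = 0.9875 kmol/m³; C_B/C_C = 1.79.

1.79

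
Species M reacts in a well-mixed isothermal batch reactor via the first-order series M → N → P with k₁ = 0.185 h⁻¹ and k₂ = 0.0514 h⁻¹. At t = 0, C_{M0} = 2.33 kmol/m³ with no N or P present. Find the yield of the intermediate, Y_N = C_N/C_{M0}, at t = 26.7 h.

The intermediate concentration in a first-order A→B→C sequence is C_N = k₁C_{M0}(e^(−k₁t) − e^(−k₂t))/(k₂−k₁).
e^(−k₁t) = e^(−0.185×26.7) = e^(−4.939) = 0.007158; e^(−k₂t) = e^(−1.372) = 0.2535.
C_N = 0.185×2.33/(0.0514−0.185) × (0.007158−0.2535) = (-3.226)×(-0.2463) = 0.7948 kmol/m³.
Y_N = C_N/C_{M0} = 0.7948/2.33 = 0.341.

0.341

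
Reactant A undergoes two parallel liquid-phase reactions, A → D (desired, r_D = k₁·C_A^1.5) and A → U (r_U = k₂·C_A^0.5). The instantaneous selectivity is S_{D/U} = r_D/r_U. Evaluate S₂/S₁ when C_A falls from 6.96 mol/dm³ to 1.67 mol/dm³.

S_{D/U} = (k₁/k₂)·C_A, so S₂/S₁ = (C_{A,2}/C_{A,1}).
= 1.67/6.96 = 0.240.
Selectivity toward D falls as C_A falls — high-concentration operation is favoured.

0.240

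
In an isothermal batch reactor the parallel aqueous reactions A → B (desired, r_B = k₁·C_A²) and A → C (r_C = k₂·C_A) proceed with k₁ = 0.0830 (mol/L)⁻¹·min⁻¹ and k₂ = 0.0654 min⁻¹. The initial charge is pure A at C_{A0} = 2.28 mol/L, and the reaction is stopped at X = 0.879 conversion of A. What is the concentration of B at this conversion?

1.17 mol/L

C_A = C_{A0}(1−X) = 0.2759 mol/L.
Along a PFR/batch, dC_C/dC_A = −r_C/(r_B+r_C) = −k₂/(k₂+k₁·C_A).
Integrating from C_{A0} to C_A: C_C = (0.0654/0.0830)·ln[(0.0654+0.0830·2.28)/(0.0654+0.0830·0.276)] = 0.7880·ln(0.2546/0.08830) = 0.8345 mol/L.
Then C_B = (C_{A0}−C_A) − C_C = 2.004 − 0.8345 = 1.170 mol/L.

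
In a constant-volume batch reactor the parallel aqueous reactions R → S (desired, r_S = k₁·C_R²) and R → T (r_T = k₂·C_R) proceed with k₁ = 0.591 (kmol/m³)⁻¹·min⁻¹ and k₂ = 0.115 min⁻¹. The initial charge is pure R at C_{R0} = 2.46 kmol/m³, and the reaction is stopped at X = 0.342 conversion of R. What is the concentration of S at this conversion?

0.767 kmol/m³

C_R = C_{R0}(1−X) = 1.619 kmol/m³.
Along a PFR/batch, dC_T/dC_R = −r_T/(r_S+r_T) = −k₂/(k₂+k₁·C_R).
Integrating from C_{R0} to C_R: C_T = (0.115/0.591)·ln[(0.115+0.591·2.46)/(0.115+0.591·1.62)] = 0.1946·ln(1.569/1.072) = 0.07417 kmol/m³.
Then C_S = (C_{R0}−C_R) − C_T = 0.8413 − 0.07417 = 0.7672 kmol/m³.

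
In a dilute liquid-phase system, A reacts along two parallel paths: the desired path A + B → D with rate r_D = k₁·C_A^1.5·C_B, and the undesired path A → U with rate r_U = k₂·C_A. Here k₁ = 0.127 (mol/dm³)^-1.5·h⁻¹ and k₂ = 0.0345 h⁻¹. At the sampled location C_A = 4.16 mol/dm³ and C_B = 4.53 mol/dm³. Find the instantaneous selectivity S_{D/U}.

34.0

S_{D/U} = r_D/r_U = (k₁·C_A^1.5·C_B)/(k₂·C_A) = (k₁/k₂)·C_A^0.5·C_B.
= (0.127×4.160^1.5×4.530) / (0.0345×4.160) = 4.881/0.1435 = 34.0.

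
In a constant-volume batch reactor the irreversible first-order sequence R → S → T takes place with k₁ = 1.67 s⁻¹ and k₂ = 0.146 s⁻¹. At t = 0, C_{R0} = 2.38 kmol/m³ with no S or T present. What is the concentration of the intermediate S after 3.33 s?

1.59 kmol/m³

Solving the coupled first-order balances gives C_S(t) = [k₁/(k₂−k₁)]·C_{R0}·(e^(−k₁t) − e^(−k₂t)).
e^(−k₁t) = e^(−1.67×3.33) = e^(−5.561) = 0.003845; e^(−k₂t) = e^(−0.4862) = 0.6150.
C_S = 1.67×2.38/(0.146−1.67) × (0.003845−0.6150) = (-2.608)×(-0.6111) = 1.594 kmol/m³.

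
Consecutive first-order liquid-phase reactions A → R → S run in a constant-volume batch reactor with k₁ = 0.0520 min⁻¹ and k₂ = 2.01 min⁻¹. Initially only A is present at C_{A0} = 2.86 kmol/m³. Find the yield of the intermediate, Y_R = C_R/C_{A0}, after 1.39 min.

0.0231

Solving the coupled first-order balances gives C_R(t) = [k₁/(k₂−k₁)]·C_{A0}·(e^(−k₁t) − e^(−k₂t)).
e^(−k₁t) = e^(−0.0520×1.39) = e^(−0.07228) = 0.9303; e^(−k₂t) = e^(−2.794) = 0.06118.
C_R = 0.0520×2.86/(2.01−0.0520) × (0.9303−0.06118) = 0.07596×0.8691 = 0.06601 kmol/m³.
Y_R = C_R/C_{A0} = 0.06601/2.86 = 0.0231.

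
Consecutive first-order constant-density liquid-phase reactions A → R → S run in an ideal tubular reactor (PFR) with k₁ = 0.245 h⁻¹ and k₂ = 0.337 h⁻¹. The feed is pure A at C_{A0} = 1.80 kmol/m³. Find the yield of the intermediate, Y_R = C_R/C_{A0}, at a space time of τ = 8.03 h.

0.194

The intermediate concentration in a first-order A→B→C sequence is C_R = k₁C_{A0}(e^(−k₁τ) − e^(−k₂τ))/(k₂−k₁).
e^(−k₁τ) = e^(−0.245×8.03) = e^(−1.967) = 0.1398; e^(−k₂τ) = e^(−2.706) = 0.06680.
C_R = 0.245×1.80/(0.337−0.245) × (0.1398−0.06680) = 4.793×0.07303 = 0.3501 kmol/m³.
Y_R = C_R/C_{A0} = 0.3501/1.80 = 0.194.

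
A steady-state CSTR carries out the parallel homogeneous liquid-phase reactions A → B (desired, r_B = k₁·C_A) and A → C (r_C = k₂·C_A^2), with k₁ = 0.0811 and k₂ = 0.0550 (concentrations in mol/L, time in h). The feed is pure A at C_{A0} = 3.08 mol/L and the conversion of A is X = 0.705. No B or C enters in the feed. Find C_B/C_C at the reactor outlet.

1.62

Exit C_A = C_{A0}(1−X) = 3.08×0.295 = 0.9086 mol/L.
A CSTR operates uniformly at the exit composition, giving r_B = 0.07369 and r_C = 0.04541 (each k·C_A^n at C_A = 0.9086).
Overall selectivity = C_B/C_C = r_Bτ/(r_Cτ) = r_B/r_C = 1.62.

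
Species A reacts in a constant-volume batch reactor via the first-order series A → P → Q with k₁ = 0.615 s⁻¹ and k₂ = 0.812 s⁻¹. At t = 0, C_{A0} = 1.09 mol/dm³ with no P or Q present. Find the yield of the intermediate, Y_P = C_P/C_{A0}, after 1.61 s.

0.315

The intermediate concentration in a first-order A→B→C sequence is C_P = k₁C_{A0}(e^(−k₁t) − e^(−k₂t))/(k₂−k₁).
e^(−k₁t) = e^(−0.615×1.61) = e^(−0.9902) = 0.3715; e^(−k₂t) = e^(−1.307) = 0.2705.
C_P = 0.615×1.09/(0.812−0.615) × (0.3715−0.2705) = 3.403×0.1010 = 0.3436 mol/dm³.
Y_P = C_P/C_{A0} = 0.3436/1.09 = 0.315.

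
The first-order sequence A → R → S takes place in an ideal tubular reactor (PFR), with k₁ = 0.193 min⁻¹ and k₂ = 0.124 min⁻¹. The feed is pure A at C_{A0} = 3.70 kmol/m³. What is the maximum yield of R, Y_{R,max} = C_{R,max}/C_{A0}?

0.452

At the optimum, C_{R,max}/C_{A0} = (k₁/k₂)^[k₂/(k₂−k₁)].
= (0.193/0.124)^(0.124/(0.124−0.193)) = (1.556)^(-1.797) = 0.4516.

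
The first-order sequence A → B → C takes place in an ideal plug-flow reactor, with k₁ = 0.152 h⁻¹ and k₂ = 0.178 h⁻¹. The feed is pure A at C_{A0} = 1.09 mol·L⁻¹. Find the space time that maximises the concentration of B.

6.07 h

For first-order series the maximum of C_B occurs at τ_opt = ln(k₂/k₁)/(k₂−k₁).
= ln(0.178/0.152)/(0.178−0.152) = ln(1.171)/0.02600 = 0.1579/0.02600 = 6.07 h.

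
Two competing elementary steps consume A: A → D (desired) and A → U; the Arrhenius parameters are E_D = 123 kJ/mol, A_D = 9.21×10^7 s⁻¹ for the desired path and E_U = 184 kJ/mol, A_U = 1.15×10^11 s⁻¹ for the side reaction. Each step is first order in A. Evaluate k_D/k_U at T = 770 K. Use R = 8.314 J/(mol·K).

11.0

With equal orders, S_{D/U} = k_D/k_U = (A_D/A_U)·exp[(E_U−E_D)/(RT)].
(E_U−E_D)/(RT) = (184−123)×10³/(8.314×770) = 61000/6402 = 9.529.
k_D/k_U = (9.21×10^7/1.15×10^11)·exp(9.529) = 8.009×10^-4 × 13747 = 11.0.
Since E_D < E_U, lowering the temperature improves selectivity toward D.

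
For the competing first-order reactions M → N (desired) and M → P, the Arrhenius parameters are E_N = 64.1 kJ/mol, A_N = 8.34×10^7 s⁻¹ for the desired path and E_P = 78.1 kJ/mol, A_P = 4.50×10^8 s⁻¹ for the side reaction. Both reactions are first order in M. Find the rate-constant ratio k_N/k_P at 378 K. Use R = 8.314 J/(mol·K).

15.9

Since both paths have the same order in M, the concentration cancels and S_{N/P} = k_N/k_P = (A_N/A_P)·exp[(E_P−E_N)/(RT)].
(E_P−E_N)/(RT) = (78.1−64.1)×10³/(8.314×378) = 14000/3143 = 4.455.
k_N/k_P = (8.34×10^7/4.50×10^8)·exp(4.455) = 0.1853 × 86.04 = 15.9.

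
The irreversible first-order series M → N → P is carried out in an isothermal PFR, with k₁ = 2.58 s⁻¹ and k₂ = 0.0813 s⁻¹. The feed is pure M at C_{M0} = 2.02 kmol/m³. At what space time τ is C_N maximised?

1.38 s

The intermediate peaks when r₁ = r₂, i.e. k₁e^(−k₁τ) = k₂e^(−k₂τ), giving τ_opt = ln(k₂/k₁)/(k₂−k₁).
= ln(0.0813/2.58)/(0.0813−2.58) = ln(0.03151)/-2.499 = -3.457/-2.499 = 1.38 s.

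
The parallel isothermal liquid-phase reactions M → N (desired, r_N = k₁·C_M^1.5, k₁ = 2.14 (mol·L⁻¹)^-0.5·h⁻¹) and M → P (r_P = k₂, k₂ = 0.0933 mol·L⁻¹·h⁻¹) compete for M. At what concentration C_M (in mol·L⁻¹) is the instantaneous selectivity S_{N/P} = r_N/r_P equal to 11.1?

0.616 mol·L⁻¹

S_{N/P} = (k₁/k₂)·C_M^1.5 ⇒ C_M = (S·k₂/k₁)^(1/1.5).
= (11.1×0.0933/2.14)^(0.6667) = (0.4839)^(0.6667) = 0.616 mol·L⁻¹.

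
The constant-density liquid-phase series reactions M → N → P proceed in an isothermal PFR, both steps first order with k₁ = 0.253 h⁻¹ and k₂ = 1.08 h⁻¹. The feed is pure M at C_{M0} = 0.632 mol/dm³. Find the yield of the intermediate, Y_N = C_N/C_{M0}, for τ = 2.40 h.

For first-order series with pure M initially, C_N(τ) = k₁C_{M0}/(k₂−k₁)·(e^(−k₁τ) − e^(−k₂τ)).
e^(−k₁τ) = e^(−0.253×2.40) = e^(−0.6072) = 0.5449; e^(−k₂τ) = e^(−2.592) = 0.07487.
C_N = 0.253×0.632/(1.08−0.253) × (0.5449−0.07487) = 0.1933×0.4700 = 0.09087 mol/dm³.
Y_N = C_N/C_{M0} = 0.09087/0.632 = 0.144.

0.144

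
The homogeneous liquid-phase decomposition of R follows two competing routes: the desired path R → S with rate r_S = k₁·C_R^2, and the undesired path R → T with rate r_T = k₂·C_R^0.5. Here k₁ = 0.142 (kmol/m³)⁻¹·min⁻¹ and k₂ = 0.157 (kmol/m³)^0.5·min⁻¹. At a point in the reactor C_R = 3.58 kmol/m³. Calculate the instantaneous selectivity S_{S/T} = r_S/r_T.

6.13

S_{S/T} = r_S/r_T = (k₁·C_R^2)/(k₂·C_R^0.5) = (k₁/k₂)·C_R^1.5.
= (0.142×3.580^2) / (0.157×3.580^0.5) = 1.820/0.2971 = 6.13.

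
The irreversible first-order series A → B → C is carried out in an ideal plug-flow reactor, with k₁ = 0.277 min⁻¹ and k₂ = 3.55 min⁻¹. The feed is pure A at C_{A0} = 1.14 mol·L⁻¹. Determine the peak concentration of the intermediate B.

0.0717 mol·L⁻¹

Evaluating C_B at τ_opt = ln(k₂/k₁)/(k₂−k₁) gives C_{B,max}/C_{A0} = (k₁/k₂)^[k₂/(k₂−k₁)].
= (0.277/3.55)^(3.55/(3.55−0.277)) = (0.07803)^(1.085) = 0.06288.
C_{B,max} = 0.06288×1.14 = 0.0717 mol·L⁻¹.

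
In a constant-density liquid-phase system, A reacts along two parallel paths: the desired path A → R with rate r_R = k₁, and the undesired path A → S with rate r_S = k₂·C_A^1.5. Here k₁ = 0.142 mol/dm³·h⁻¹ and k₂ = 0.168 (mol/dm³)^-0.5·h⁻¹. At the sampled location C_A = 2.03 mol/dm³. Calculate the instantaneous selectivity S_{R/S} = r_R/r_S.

0.292

S_{R/S} = r_R/r_S = (k₁)/(k₂·C_A^1.5) = (k₁/k₂)·C_A^-1.5.
= (0.142) / (0.168×2.030^1.5) = 0.1420/0.4859 = 0.292.
The undesired path is higher order in A, so low C_A (CSTR or dilute feed) favours R.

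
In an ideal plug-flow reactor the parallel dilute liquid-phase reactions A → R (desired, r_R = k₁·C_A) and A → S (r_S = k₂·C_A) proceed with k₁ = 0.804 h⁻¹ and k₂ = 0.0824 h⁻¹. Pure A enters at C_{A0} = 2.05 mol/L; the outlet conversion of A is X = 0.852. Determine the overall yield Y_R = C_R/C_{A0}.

C_A = C_{A0}(1−X) = 0.3034 mol/L.
Both paths are first order in A, so the instantaneous fraction to R is constant: dC_R/d(−C_A) = k₁/(k₁+k₂) = 0.9070.
C_R = 0.9070·(C_{A0}−C_A) = 0.9070×1.747 = 1.58 mol/L.
Y_R = C_R/C_{A0} = 1.584/2.05 = 0.773.

0.773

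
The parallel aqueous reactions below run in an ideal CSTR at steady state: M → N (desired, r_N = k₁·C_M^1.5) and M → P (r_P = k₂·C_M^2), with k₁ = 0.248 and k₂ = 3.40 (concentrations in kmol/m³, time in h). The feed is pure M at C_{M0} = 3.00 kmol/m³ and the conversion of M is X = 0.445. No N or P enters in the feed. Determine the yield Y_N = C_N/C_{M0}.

Exit C_M = C_{M0}(1−X) = 3.00×0.555 = 1.665 kmol/m³.
A CSTR operates uniformly at the exit composition, giving r_N = 0.5328 and r_P = 9.426 (each k·C_M^n at C_M = 1.665).
Fraction of consumed M going to N: r_N/(r_N+r_P) = 0.05350.
C_N = 0.05350·C_{M0}·X = 0.05350×3.00×0.445 = 0.0714 kmol/m³; Y_N = C_N/C_{M0} = 0.0238.

0.0238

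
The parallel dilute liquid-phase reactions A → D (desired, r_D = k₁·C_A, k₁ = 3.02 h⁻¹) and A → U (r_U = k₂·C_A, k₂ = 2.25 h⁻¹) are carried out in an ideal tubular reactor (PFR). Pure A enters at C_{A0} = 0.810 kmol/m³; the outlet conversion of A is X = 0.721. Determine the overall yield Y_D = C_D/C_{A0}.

0.413

C_A = C_{A0}(1−X) = 0.2260 kmol/m³.
Both paths are first order in A, so the instantaneous fraction to D is constant: dC_D/d(−C_A) = k₁/(k₁+k₂) = 0.5731.
C_D = 0.5731·(C_{A0}−C_A) = 0.5731×0.5840 = 0.335 kmol/m³.
Y_D = C_D/C_{A0} = 0.3347/0.810 = 0.413.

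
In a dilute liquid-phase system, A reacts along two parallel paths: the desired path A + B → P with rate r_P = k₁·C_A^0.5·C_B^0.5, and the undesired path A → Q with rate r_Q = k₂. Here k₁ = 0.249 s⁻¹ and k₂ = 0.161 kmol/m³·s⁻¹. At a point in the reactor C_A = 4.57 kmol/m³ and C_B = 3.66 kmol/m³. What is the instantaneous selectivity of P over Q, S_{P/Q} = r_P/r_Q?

S_{P/Q} = r_P/r_Q = (k₁·C_A^0.5·C_B^0.5)/(k₂) = (k₁/k₂)·C_A^0.5·C_B^0.5.
= (0.249×4.570^0.5×3.660^0.5) / (0.161) = 1.018/0.1610 = 6.33.

6.33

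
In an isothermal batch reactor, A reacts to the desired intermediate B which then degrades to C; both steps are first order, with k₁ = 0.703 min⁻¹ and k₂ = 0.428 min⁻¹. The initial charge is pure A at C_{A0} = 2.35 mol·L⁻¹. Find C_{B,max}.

1.09 mol·L⁻¹

At the optimum, C_{B,max}/C_{A0} = (k₁/k₂)^[k₂/(k₂−k₁)].
= (0.703/0.428)^(0.428/(0.428−0.703)) = (1.643)^(-1.556) = 0.4619.
C_{B,max} = 0.4619×2.35 = 1.09 mol·L⁻¹.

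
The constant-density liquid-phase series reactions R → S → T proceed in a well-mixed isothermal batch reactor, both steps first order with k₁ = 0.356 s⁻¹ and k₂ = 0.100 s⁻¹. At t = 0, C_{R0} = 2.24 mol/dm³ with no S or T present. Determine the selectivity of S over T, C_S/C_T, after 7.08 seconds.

The intermediate concentration in a first-order A→B→C sequence is C_S = k₁C_{R0}(e^(−k₁t) − e^(−k₂t))/(k₂−k₁).
e^(−k₁t) = e^(−0.356×7.08) = e^(−2.520) = 0.08042; e^(−k₂t) = e^(−0.7080) = 0.4926.
C_S = 0.356×2.24/(0.100−0.356) × (0.08042−0.4926) = (-3.115)×(-0.4122) = 1.284 mol/dm³.
C_R = C_{R0}e^(−k₁t) = 0.1801 mol/dm³, so C_T = C_{R0}−C_R−C_S = 0.7758 mol/dm³; C_S/C_T = 1.66.

1.66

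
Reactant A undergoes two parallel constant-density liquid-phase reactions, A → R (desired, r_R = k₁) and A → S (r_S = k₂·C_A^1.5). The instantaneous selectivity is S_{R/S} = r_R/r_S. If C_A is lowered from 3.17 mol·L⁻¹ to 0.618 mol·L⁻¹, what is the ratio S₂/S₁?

S_{R/S} = (k₁/k₂)·C_A^-1.5, so S₂/S₁ = (C_{A,2}/C_{A,1})^-1.5.
= (0.618/3.17)^(-1.5) = (0.1950)^(-1.5) = 11.6.
Selectivity toward R rises as C_A falls — low-concentration operation is favoured.

11.6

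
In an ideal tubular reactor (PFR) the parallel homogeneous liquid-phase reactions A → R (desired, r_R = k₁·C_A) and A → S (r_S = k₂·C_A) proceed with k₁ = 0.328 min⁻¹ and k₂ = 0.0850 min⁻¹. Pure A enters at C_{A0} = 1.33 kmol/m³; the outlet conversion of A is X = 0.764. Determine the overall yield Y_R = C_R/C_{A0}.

C_A = C_{A0}(1−X) = 0.3139 kmol/m³.
Both paths are first order in A, so the instantaneous fraction to R is constant: dC_R/d(−C_A) = k₁/(k₁+k₂) = 0.7942.
C_R = 0.7942·(C_{A0}−C_A) = 0.7942×1.016 = 0.807 kmol/m³.
Y_R = C_R/C_{A0} = 0.8070/1.33 = 0.607.

0.607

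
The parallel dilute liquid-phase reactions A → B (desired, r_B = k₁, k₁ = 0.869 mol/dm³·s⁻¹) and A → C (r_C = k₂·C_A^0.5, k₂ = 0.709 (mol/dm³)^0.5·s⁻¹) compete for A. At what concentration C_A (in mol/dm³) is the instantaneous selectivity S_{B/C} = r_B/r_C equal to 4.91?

0.0623 mol/dm³

S_{B/C} = (k₁/k₂)·C_A^-0.5 ⇒ C_A = (S·k₂/k₁)^(-2).
= (4.91×0.709/0.869)^(-2) = (4.006)^(-2) = 0.0623 mol/dm³.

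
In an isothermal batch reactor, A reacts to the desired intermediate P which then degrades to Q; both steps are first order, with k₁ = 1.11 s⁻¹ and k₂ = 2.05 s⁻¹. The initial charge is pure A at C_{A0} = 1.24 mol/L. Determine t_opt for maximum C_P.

0.653 s

Setting dC_P/dt = 0 gives t_opt = ln(k₂/k₁)/(k₂−k₁).
= ln(2.05/1.11)/(2.05−1.11) = ln(1.847)/0.9400 = 0.6135/0.9400 = 0.653 s.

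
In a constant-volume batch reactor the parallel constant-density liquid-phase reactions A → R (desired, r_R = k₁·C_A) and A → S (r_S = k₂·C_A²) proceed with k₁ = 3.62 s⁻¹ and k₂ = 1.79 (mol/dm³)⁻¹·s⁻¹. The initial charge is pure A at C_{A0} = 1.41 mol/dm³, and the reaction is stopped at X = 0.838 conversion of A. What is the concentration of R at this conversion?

0.853 mol/dm³

C_A = C_{A0}(1−X) = 0.2284 mol/dm³.
Along a PFR/batch, dC_R/dC_A = −r_R/(r_R+r_S) = −k₁/(k₁+k₂·C_A).
Integrating from C_{A0} to C_A: C_R = (3.62/1.79)·ln[(3.62+1.79·1.41)/(3.62+1.79·0.228)] = 2.022·ln(6.144/4.029) = 0.8534 mol/dm³.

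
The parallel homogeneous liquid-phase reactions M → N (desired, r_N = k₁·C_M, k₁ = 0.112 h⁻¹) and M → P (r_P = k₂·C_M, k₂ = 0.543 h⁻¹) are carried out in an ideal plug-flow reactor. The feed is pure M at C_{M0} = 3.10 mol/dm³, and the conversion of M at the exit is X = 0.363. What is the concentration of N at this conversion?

0.192 mol/dm³

C_M = C_{M0}(1−X) = 1.975 mol/dm³.
Both paths are first order in M, so the instantaneous fraction to N is constant: dC_N/d(−C_M) = k₁/(k₁+k₂) = 0.1710.
C_N = 0.1710·(C_{M0}−C_M) = 0.1710×1.125 = 0.192 mol/dm³.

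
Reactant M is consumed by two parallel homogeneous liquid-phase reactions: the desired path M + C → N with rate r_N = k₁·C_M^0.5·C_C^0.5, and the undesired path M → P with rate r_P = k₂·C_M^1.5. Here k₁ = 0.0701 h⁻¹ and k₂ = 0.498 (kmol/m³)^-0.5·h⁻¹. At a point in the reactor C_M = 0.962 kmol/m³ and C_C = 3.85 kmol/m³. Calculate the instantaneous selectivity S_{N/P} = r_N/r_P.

0.287

S_{N/P} = r_N/r_P = (k₁·C_M^0.5·C_C^0.5)/(k₂·C_M^1.5) = (k₁/k₂)·C_M⁻¹·C_C^0.5.
= (0.0701×0.9620^0.5×3.850^0.5) / (0.498×0.9620^1.5) = 0.1349/0.4699 = 0.287.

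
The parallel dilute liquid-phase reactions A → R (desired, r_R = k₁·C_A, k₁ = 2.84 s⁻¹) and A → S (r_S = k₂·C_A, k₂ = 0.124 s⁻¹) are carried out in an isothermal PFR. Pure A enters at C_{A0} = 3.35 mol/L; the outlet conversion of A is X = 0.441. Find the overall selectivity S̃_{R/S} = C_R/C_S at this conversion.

22.9

C_A = C_{A0}(1−X) = 1.873 mol/L.
Both paths are first order in A, so the instantaneous fraction to R is constant: dC_R/d(−C_A) = k₁/(k₁+k₂) = 0.9582.
C_R = 0.9582·(C_{A0}−C_A) = 0.9582×1.477 = 1.42 mol/L.
C_S = (C_{A0}−C_A)−C_R = 0.06181 mol/L; S̃_{R/S} = 1.416/0.06181 = 22.9.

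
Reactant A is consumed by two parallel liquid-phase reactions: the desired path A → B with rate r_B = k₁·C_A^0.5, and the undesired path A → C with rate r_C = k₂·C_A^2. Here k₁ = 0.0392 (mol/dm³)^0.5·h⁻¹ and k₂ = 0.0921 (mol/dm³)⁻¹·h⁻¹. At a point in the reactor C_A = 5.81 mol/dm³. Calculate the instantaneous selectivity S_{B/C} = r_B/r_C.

S_{B/C} = r_B/r_C = (k₁·C_A^0.5)/(k₂·C_A^2) = (k₁/k₂)·C_A^-1.5.
= (0.0392×5.810^0.5) / (0.0921×5.810^2) = 0.09449/3.109 = 0.0304.

0.0304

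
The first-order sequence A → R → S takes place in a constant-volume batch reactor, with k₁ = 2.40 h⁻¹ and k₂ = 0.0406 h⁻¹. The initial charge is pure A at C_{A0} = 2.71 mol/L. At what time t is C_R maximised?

Setting dC_R/dt = 0 gives t_opt = ln(k₂/k₁)/(k₂−k₁).
= ln(0.0406/2.40)/(0.0406−2.40) = ln(0.01692)/-2.359 = -4.079/-2.359 = 1.73 h.

1.73 h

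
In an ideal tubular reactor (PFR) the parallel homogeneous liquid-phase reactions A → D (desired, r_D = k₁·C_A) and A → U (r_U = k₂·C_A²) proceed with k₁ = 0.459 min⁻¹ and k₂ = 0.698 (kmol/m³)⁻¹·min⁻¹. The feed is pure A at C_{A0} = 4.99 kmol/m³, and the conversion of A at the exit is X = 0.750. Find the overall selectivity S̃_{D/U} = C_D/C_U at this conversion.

0.236

C_A = C_{A0}(1−X) = 1.248 kmol/m³.
Along a PFR/batch, dC_D/dC_A = −r_D/(r_D+r_U) = −k₁/(k₁+k₂·C_A).
Integrating from C_{A0} to C_A: C_D = (0.459/0.698)·ln[(0.459+0.698·4.99)/(0.459+0.698·1.25)] = 0.6576·ln(3.942/1.330) = 0.7146 kmol/m³.
C_U = (C_{A0}−C_A)−C_D = 3.028 kmol/m³; S̃_{D/U} = 0.7146/3.028 = 0.236.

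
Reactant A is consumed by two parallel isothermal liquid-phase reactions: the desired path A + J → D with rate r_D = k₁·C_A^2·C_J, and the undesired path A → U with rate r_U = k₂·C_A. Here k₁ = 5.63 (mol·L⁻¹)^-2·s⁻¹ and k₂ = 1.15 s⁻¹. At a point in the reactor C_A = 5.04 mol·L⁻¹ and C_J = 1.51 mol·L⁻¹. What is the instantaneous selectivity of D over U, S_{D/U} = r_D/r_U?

37.3

S_{D/U} = r_D/r_U = (k₁·C_A^2·C_J)/(k₂·C_A) = (k₁/k₂)·C_A·C_J.
= (5.63×5.040^2×1.510) / (1.15×5.040) = 215.9/5.796 = 37.3.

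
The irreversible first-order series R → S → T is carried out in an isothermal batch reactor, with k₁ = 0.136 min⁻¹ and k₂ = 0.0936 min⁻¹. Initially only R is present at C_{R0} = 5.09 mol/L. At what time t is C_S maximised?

8.81 min

For first-order series the maximum of C_S occurs at t_opt = ln(k₂/k₁)/(k₂−k₁).
= ln(0.0936/0.136)/(0.0936−0.136) = ln(0.6882)/-0.04240 = -0.3736/-0.04240 = 8.81 min.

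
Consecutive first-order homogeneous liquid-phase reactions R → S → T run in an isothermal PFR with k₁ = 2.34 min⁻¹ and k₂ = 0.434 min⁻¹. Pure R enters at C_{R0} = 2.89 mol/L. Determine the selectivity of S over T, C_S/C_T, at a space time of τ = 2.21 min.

0.873

Solving the coupled first-order balances gives C_S(τ) = [k₁/(k₂−k₁)]·C_{R0}·(e^(−k₁τ) − e^(−k₂τ)).
e^(−k₁τ) = e^(−2.34×2.21) = e^(−5.171) = 0.005677; e^(−k₂τ) = e^(−0.9591) = 0.3832.
C_S = 2.34×2.89/(0.434−2.34) × (0.005677−0.3832) = (-3.548)×(-0.3775) = 1.340 mol/L.
C_R = C_{R0}e^(−k₁τ) = 0.01641 mol/L, so C_T = C_{R0}−C_R−C_S = 1.534 mol/L; C_S/C_T = 0.873.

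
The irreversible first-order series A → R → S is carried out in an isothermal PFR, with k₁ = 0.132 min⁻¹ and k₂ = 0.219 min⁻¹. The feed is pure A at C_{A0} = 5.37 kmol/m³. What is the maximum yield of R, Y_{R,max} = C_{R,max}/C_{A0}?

At the optimum, C_{R,max}/C_{A0} = (k₁/k₂)^[k₂/(k₂−k₁)].
= (0.132/0.219)^(0.219/(0.219−0.132)) = (0.6027)^(2.517) = 0.2796.

0.280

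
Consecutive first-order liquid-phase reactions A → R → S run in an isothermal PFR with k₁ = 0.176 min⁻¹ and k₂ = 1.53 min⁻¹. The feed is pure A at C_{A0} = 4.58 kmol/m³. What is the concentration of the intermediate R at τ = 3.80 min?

The intermediate concentration in a first-order A→B→C sequence is C_R = k₁C_{A0}(e^(−k₁τ) − e^(−k₂τ))/(k₂−k₁).
e^(−k₁τ) = e^(−0.176×3.80) = e^(−0.6688) = 0.5123; e^(−k₂τ) = e^(−5.814) = 0.002985.
C_R = 0.176×4.58/(1.53−0.176) × (0.5123−0.002985) = 0.5953×0.5093 = 0.3032 kmol/m³.

0.303 kmol/m³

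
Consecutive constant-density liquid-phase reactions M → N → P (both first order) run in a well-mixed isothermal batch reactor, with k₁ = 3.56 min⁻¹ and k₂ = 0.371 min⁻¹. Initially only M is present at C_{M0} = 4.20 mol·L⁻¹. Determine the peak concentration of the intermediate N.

At the optimum, C_{N,max}/C_{M0} = (k₁/k₂)^[k₂/(k₂−k₁)].
= (3.56/0.371)^(0.371/(0.371−3.56)) = (9.596)^(-0.1163) = 0.7687.
C_{N,max} = 0.7687×4.20 = 3.23 mol·L⁻¹.

3.23 mol·L⁻¹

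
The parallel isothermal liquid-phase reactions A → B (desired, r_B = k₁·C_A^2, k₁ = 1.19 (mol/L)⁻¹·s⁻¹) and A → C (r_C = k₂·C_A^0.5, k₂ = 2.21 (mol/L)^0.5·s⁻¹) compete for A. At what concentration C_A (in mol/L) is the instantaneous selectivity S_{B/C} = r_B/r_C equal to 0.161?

0.447 mol/L

S_{B/C} = (k₁/k₂)·C_A^1.5 ⇒ C_A = (S·k₂/k₁)^(1/1.5).
= (0.161×2.21/1.19)^(0.6667) = (0.2990)^(0.6667) = 0.447 mol/L.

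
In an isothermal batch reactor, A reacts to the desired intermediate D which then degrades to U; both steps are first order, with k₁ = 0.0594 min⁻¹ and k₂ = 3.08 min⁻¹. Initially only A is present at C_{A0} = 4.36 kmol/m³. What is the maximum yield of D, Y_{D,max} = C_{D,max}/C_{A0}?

0.0178

Evaluating C_D at t_opt = ln(k₂/k₁)/(k₂−k₁) gives C_{D,max}/C_{A0} = (k₁/k₂)^[k₂/(k₂−k₁)].
= (0.0594/3.08)^(3.08/(3.08−0.0594)) = (0.01929)^(1.020) = 0.01784.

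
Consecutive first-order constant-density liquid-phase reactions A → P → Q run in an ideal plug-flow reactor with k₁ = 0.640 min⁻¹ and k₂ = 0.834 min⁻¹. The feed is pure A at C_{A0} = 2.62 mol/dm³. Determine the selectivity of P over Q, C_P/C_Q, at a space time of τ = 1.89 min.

0.756

For first-order series with pure A initially, C_P(τ) = k₁C_{A0}/(k₂−k₁)·(e^(−k₁τ) − e^(−k₂τ)).
e^(−k₁τ) = e^(−0.640×1.89) = e^(−1.210) = 0.2983; e^(−k₂τ) = e^(−1.576) = 0.2067.
C_P = 0.640×2.62/(0.834−0.640) × (0.2983−0.2067) = 8.643×0.09157 = 0.7915 mol/dm³.
C_A = C_{A0}e^(−k₁τ) = 0.7816 mol/dm³, so C_Q = C_{A0}−C_A−C_P = 1.047 mol/dm³; C_P/C_Q = 0.756.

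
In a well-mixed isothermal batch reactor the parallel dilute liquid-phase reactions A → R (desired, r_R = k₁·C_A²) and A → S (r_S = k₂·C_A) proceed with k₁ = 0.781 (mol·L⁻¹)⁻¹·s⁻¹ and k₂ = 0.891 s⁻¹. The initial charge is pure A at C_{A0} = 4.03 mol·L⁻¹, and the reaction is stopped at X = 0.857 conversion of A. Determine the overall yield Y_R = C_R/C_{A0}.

C_A = C_{A0}(1−X) = 0.5763 mol·L⁻¹.
Along a PFR/batch, dC_S/dC_A = −r_S/(r_R+r_S) = −k₂/(k₂+k₁·C_A).
Integrating from C_{A0} to C_A: C_S = (0.891/0.781)·ln[(0.891+0.781·4.03)/(0.891+0.781·0.576)] = 1.141·ln(4.038/1.341) = 1.258 mol·L⁻¹.
Then C_R = (C_{A0}−C_A) − C_S = 3.454 − 1.258 = 2.196 mol·L⁻¹.
Y_R = C_R/C_{A0} = 2.196/4.03 = 0.545.

0.545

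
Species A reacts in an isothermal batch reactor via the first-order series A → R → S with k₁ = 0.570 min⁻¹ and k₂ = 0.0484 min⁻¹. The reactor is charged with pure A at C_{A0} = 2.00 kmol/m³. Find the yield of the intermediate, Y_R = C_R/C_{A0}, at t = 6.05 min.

For first-order series with pure A initially, C_R(t) = k₁C_{A0}/(k₂−k₁)·(e^(−k₁t) − e^(−k₂t)).
e^(−k₁t) = e^(−0.570×6.05) = e^(−3.448) = 0.03179; e^(−k₂t) = e^(−0.2928) = 0.7462.
C_R = 0.570×2.00/(0.0484−0.570) × (0.03179−0.7462) = (-2.186)×(-0.7144) = 1.561 kmol/m³.
Y_R = C_R/C_{A0} = 1.561/2.00 = 0.781.

0.781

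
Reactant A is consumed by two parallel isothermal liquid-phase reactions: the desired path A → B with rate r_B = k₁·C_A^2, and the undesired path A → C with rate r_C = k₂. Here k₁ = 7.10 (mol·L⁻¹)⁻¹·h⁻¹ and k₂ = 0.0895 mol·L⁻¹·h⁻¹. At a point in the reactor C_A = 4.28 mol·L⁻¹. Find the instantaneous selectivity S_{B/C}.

S_{B/C} = r_B/r_C = (k₁·C_A^2)/(k₂) = (k₁/k₂)·C_A^2.
= (7.10×4.280^2) / (0.0895) = 130.1/0.08950 = 1453.
Since the desired path is higher order in A, keeping C_A high (PFR or concentrated feed) favours B.

1453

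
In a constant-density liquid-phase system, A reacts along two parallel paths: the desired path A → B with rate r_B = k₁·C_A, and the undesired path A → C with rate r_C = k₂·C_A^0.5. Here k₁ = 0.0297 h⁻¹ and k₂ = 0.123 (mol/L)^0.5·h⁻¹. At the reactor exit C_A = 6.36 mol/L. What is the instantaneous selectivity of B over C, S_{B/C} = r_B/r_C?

S_{B/C} = r_B/r_C = (k₁·C_A)/(k₂·C_A^0.5) = (k₁/k₂)·C_A^0.5.
= (0.0297×6.360) / (0.123×6.360^0.5) = 0.1889/0.3102 = 0.609.

0.609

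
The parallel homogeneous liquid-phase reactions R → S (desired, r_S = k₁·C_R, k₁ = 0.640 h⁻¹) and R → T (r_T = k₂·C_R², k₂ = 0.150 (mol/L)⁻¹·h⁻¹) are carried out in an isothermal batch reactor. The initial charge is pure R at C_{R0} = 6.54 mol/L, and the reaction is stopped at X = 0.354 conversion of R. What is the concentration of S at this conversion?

1.03 mol/L

C_R = C_{R0}(1−X) = 4.225 mol/L.
Along a PFR/batch, dC_S/dC_R = −r_S/(r_S+r_T) = −k₁/(k₁+k₂·C_R).
Integrating from C_{R0} to C_R: C_S = (0.640/0.150)·ln[(0.640+0.150·6.54)/(0.640+0.150·4.22)] = 4.267·ln(1.621/1.274) = 1.029 mol/L.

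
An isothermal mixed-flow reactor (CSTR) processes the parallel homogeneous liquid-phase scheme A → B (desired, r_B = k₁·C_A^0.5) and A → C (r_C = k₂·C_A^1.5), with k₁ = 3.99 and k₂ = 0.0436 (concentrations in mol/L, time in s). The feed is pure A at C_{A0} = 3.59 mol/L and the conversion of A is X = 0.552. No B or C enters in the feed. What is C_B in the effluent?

Exit C_A = C_{A0}(1−X) = 3.59×0.448 = 1.608 mol/L.
In a CSTR the entire volume is at exit conditions, so r_B = 3.99×1.608^0.5 = 5.060 and r_C = 0.0436×1.608^1.5 = 0.08893.
Fraction of consumed A going to B: r_B/(r_B+r_C) = 0.9827.
C_B = 0.9827·C_{A0}·X = 0.9827×3.59×0.552 = 1.95 mol/L.

1.95 mol/L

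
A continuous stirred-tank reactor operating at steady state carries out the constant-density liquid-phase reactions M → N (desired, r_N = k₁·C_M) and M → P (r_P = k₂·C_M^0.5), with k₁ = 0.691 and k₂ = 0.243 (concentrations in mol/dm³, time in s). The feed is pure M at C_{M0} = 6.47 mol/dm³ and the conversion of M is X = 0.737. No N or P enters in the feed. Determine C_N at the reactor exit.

Exit C_M = C_{M0}(1−X) = 6.47×0.263 = 1.702 mol/dm³.
In a CSTR the entire volume is at exit conditions, so r_N = 0.691×1.702 = 1.176 and r_P = 0.243×1.702^0.5 = 0.3170.
Fraction of consumed M going to N: r_N/(r_N+r_P) = 0.7877.
C_N = 0.7877·C_{M0}·X = 0.7877×6.47×0.737 = 3.76 mol/dm³.

3.76 mol/dm³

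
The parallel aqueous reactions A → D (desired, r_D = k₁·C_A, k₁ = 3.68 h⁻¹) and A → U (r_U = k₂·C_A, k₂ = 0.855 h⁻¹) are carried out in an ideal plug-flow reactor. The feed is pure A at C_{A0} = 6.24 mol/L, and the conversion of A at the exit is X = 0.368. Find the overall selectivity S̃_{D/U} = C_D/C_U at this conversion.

C_A = C_{A0}(1−X) = 3.944 mol/L.
Both paths are first order in A, so the instantaneous fraction to D is constant: dC_D/d(−C_A) = k₁/(k₁+k₂) = 0.8115.
C_D = 0.8115·(C_{A0}−C_A) = 0.8115×2.296 = 1.86 mol/L.
C_U = (C_{A0}−C_A)−C_D = 0.4329 mol/L; S̃_{D/U} = 1.863/0.4329 = 4.30.

4.30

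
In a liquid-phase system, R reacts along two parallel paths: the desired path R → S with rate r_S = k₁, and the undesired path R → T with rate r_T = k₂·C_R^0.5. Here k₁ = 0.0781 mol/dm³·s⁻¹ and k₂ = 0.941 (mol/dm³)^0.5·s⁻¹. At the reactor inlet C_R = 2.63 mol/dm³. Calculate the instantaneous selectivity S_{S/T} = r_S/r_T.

0.0512

S_{S/T} = r_S/r_T = (k₁)/(k₂·C_R^0.5) = (k₁/k₂)·C_R^-0.5.
= (0.0781) / (0.941×2.630^0.5) = 0.07810/1.526 = 0.0512.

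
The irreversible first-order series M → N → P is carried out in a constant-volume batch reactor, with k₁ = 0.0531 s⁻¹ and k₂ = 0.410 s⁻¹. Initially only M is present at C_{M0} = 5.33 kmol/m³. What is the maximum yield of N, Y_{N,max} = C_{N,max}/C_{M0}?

0.0956

For a first-order series the maximum intermediate yield is C_{N,max}/C_{M0} = (k₁/k₂)^[k₂/(k₂−k₁)].
= (0.0531/0.410)^(0.410/(0.410−0.0531)) = (0.1295)^(1.149) = 0.09555.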